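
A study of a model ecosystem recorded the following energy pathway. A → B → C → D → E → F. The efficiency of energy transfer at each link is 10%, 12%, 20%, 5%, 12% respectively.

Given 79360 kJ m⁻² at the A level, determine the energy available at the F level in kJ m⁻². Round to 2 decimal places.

1.14 kJ m⁻²

B: 79360 × 0.1 = 7936 kJ m⁻²
C: 7936 × 0.12 = 952.32 kJ m⁻²
D: 952.32 × 0.2 = 190.464 kJ m⁻²
E: 190.464 × 0.05 = 9.5232 kJ m⁻²
F: 9.5232 × 0.12 = 1.142784 kJ m⁻²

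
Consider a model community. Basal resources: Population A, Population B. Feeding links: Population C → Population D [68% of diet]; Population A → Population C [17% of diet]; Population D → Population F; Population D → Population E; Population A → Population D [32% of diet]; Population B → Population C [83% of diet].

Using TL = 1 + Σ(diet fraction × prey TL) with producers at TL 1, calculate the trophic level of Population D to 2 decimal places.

Population C: 1 + (0.83×1 + 0.17×1) = 2
Population D: 1 + (0.68×2 + 0.32×1) = 2.68
Population E: 1 + 2.68 = 3.68
Population F: 1 + 2.68 = 3.68

2.68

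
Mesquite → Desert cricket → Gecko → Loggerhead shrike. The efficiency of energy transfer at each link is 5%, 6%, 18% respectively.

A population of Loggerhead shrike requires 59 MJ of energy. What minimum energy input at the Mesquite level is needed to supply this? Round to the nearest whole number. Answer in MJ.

Cumulative transfer efficiency: 0.05 × 0.06 × 0.18 = 0.00054
Mesquite energy = 59 / 0.00054 = 109259 MJ

109259 MJ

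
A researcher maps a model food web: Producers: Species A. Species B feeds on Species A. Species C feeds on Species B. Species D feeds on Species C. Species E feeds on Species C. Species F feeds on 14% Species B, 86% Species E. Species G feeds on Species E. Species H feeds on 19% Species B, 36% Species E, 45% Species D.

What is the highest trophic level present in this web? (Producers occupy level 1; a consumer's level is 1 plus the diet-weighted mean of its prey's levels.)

5

Species B: 1 + 1 = 2
Species C: 1 + 2 = 3
Species D: 1 + 3 = 4
Species E: 1 + 3 = 4
Species F: 1 + (0.14×2 + 0.86×4) = 4.72
Species G: 1 + 4 = 5
Species H: 1 + (0.19×2 + 0.36×4 + 0.45×4) = 4.62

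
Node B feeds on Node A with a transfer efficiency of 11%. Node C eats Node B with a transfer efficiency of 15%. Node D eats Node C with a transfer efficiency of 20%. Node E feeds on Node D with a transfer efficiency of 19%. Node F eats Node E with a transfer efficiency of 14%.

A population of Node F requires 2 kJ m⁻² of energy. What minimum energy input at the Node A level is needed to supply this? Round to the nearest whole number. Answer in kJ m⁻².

Cumulative transfer efficiency: 0.11 × 0.15 × 0.2 × 0.19 × 0.14 = 0.00008778
Node A energy = 2 / 0.00008778 = 22784 kJ m⁻²

22784 kJ m⁻²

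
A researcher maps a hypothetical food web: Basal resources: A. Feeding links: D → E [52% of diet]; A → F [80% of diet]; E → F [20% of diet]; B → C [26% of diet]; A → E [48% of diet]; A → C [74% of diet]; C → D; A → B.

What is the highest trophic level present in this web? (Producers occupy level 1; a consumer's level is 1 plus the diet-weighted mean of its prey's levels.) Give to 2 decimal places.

B: 1 + 1 = 2
C: 1 + (0.26×2 + 0.74×1) = 2.26
D: 1 + 2.26 = 3.26
E: 1 + (0.52×3.26 + 0.48×1) = 3.1752
F: 1 + (0.2×3.1752 + 0.8×1) = 2.43504

3.26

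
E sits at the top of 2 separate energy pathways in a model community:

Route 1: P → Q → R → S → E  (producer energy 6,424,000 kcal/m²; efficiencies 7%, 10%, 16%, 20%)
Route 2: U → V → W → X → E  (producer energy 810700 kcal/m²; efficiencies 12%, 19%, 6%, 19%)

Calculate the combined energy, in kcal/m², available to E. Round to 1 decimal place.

Route 1: 6424000 × 0.07 × 0.1 × 0.16 × 0.2 = 1438.976 kcal/m²
Route 2: 810700 × 0.12 × 0.19 × 0.06 × 0.19 = 210.717144 kcal/m²
Total at E: 1438.976 + 210.717144 = 1649.693144 kcal/m²

1649.7 kcal/m²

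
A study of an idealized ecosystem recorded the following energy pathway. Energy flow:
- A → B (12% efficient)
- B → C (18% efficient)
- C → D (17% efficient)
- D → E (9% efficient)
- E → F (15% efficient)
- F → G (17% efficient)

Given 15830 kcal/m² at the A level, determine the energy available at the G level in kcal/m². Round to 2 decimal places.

0.13 kcal/m²

B: 15830 × 0.12 = 1899.6 kcal/m²
C: 1899.6 × 0.18 = 341.928 kcal/m²
D: 341.928 × 0.17 = 58.12776 kcal/m²
E: 58.12776 × 0.09 = 5.2314984 kcal/m²
F: 5.2314984 × 0.15 = 0.78472476 kcal/m²
G: 0.78472476 × 0.17 = 0.1334032092 kcal/m²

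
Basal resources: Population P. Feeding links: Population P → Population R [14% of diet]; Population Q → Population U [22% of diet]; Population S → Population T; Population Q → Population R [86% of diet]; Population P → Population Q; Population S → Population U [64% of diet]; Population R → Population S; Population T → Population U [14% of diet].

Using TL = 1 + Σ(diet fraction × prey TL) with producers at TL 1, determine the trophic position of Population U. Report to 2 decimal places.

Population Q: 1 + 1 = 2
Population R: 1 + (0.14×1 + 0.86×2) = 2.86
Population S: 1 + 2.86 = 3.86
Population T: 1 + 3.86 = 4.86
Population U: 1 + (0.14×4.86 + 0.22×2 + 0.64×3.86) = 4.5908

4.59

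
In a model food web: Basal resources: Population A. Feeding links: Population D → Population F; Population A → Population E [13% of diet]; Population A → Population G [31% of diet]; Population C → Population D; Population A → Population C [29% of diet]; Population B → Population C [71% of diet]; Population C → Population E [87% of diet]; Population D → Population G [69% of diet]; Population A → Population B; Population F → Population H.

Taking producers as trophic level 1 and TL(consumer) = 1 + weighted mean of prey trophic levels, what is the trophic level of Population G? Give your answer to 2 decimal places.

3.87

Population B: 1 + 1 = 2
Population C: 1 + (0.29×1 + 0.71×2) = 2.71
Population D: 1 + 2.71 = 3.71
Population E: 1 + (0.87×2.71 + 0.13×1) = 3.4877
Population F: 1 + 3.71 = 4.71
Population G: 1 + (0.69×3.71 + 0.31×1) = 3.8699
Population H: 1 + 4.71 = 5.71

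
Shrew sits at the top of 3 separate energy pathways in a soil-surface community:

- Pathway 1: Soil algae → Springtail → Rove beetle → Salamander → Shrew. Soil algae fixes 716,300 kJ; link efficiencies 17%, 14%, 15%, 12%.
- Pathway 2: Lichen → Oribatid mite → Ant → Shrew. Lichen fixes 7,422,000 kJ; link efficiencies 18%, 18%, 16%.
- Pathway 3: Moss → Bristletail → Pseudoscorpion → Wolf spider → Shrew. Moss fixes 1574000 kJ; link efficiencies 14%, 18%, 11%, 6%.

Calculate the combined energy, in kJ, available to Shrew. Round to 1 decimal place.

Pathway 1: 716300 × 0.17 × 0.14 × 0.15 × 0.12 = 306.86292 kJ
Pathway 2: 7422000 × 0.18 × 0.18 × 0.16 = 38475.648 kJ
Pathway 3: 1574000 × 0.14 × 0.18 × 0.11 × 0.06 = 261.78768 kJ
Total at Shrew: 306.86292 + 38475.648 + 261.78768 = 39044.2986 kJ

39044.3 kJ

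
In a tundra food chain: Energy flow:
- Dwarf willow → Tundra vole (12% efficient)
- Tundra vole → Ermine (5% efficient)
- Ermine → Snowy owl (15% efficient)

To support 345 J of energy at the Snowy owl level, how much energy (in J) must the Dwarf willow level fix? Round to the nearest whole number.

Cumulative transfer efficiency: 0.12 × 0.05 × 0.15 = 0.0009
Dwarf willow energy = 345 / 0.0009 = 383333 J

383333 J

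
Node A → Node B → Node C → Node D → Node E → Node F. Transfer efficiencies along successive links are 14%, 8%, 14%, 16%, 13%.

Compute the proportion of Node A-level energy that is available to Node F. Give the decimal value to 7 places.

0.0000326

Product of link efficiencies: 0.14 × 0.08 × 0.14 × 0.16 × 0.13 = 0.0000326144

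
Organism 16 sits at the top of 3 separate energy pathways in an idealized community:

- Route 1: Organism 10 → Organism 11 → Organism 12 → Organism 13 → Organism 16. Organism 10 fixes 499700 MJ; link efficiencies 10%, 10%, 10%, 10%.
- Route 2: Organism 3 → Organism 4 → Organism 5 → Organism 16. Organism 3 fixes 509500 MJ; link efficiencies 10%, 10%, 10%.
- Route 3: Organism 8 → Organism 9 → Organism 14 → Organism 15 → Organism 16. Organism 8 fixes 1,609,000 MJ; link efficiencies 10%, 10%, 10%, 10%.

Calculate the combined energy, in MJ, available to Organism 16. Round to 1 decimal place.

Route 1: 499700 × 0.1 × 0.1 × 0.1 × 0.1 = 49.97 MJ
Route 2: 509500 × 0.1 × 0.1 × 0.1 = 509.5 MJ
Route 3: 1609000 × 0.1 × 0.1 × 0.1 × 0.1 = 160.9 MJ
Total at Organism 16: 49.97 + 509.5 + 160.9 = 720.37 MJ

720.4 MJ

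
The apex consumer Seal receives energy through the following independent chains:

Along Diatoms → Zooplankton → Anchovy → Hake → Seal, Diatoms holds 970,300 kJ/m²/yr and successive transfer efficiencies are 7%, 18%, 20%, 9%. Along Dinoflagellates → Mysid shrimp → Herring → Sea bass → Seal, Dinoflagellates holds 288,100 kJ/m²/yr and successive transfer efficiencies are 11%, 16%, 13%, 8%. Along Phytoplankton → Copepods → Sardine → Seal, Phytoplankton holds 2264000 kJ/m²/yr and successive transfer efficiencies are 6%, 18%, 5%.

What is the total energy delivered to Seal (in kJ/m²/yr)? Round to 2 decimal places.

Via Diatoms: 970300 × 0.07 × 0.18 × 0.2 × 0.09 = 220.06404 kJ/m²/yr
Via Dinoflagellates: 288100 × 0.11 × 0.16 × 0.13 × 0.08 = 52.733824 kJ/m²/yr
Via Phytoplankton: 2264000 × 0.06 × 0.18 × 0.05 = 1222.56 kJ/m²/yr
Total at Seal: 220.06404 + 52.733824 + 1222.56 = 1495.357864 kJ/m²/yr

1495.36 kJ/m²/yr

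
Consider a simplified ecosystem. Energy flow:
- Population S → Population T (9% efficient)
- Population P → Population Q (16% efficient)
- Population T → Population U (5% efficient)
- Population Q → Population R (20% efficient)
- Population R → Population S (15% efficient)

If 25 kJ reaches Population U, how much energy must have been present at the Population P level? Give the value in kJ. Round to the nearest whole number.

Cumulative transfer efficiency: 0.16 × 0.2 × 0.15 × 0.09 × 0.05 = 0.0000216
Population P energy = 25 / 0.0000216 = 1157407 kJ

1157407 kJ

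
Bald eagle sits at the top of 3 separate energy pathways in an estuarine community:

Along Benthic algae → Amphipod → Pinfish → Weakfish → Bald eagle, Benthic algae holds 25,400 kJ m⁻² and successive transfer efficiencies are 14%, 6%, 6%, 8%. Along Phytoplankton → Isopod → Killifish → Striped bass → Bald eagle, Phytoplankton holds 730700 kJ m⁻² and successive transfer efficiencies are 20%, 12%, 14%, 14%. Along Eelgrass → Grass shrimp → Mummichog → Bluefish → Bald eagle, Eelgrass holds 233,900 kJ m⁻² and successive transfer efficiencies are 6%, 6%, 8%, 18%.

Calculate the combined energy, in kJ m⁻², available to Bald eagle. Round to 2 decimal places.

Via Benthic algae: 25400 × 0.14 × 0.06 × 0.06 × 0.08 = 1.024128 kJ m⁻²
Via Phytoplankton: 730700 × 0.2 × 0.12 × 0.14 × 0.14 = 343.72128 kJ m⁻²
Via Eelgrass: 233900 × 0.06 × 0.06 × 0.08 × 0.18 = 12.125376 kJ m⁻²
Total at Bald eagle: 1.024128 + 343.72128 + 12.125376 = 356.870784 kJ m⁻²

356.87 kJ m⁻²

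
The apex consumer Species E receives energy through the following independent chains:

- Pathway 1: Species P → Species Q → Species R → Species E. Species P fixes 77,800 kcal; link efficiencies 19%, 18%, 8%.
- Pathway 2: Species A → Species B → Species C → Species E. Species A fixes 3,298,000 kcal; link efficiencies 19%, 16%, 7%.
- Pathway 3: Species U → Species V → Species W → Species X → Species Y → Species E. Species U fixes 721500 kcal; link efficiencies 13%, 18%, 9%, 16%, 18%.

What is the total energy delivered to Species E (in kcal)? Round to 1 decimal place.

7274.8 kcal

Pathway 1: 77800 × 0.19 × 0.18 × 0.08 = 212.8608 kcal
Pathway 2: 3298000 × 0.19 × 0.16 × 0.07 = 7018.144 kcal
Pathway 3: 721500 × 0.13 × 0.18 × 0.09 × 0.16 × 0.18 = 43.7609952 kcal
Total at Species E: 212.8608 + 7018.144 + 43.7609952 = 7274.7657952 kcal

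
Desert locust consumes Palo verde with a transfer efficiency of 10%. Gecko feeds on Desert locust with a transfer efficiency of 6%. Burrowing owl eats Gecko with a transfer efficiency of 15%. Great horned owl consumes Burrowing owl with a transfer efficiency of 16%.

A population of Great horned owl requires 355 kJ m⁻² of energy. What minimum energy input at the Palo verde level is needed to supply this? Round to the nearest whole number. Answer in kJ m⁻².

2465278 kJ m⁻²

Cumulative transfer efficiency: 0.1 × 0.06 × 0.15 × 0.16 = 0.000144
Palo verde energy = 355 / 0.000144 = 2465278 kJ m⁻²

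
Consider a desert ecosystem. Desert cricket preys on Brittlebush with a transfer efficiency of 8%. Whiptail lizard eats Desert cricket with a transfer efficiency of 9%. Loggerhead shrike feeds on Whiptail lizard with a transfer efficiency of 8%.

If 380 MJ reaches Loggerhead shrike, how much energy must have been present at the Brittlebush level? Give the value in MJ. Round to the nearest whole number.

659722 MJ

Cumulative transfer efficiency: 0.08 × 0.09 × 0.08 = 0.000576
Brittlebush energy = 380 / 0.000576 = 659722 MJ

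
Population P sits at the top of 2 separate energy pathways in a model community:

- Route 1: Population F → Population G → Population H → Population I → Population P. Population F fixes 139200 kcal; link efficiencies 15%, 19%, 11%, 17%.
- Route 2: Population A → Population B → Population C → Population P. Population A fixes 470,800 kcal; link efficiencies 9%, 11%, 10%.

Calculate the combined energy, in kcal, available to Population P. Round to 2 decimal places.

Route 1: 139200 × 0.15 × 0.19 × 0.11 × 0.17 = 74.18664 kcal
Route 2: 470800 × 0.09 × 0.11 × 0.1 = 466.092 kcal
Total at Population P: 74.18664 + 466.092 = 540.27864 kcal

540.28 kcal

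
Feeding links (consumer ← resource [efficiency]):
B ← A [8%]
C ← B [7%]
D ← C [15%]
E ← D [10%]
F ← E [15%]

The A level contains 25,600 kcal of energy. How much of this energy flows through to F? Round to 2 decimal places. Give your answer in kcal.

0.32 kcal

B: 25600 × 0.08 = 2048 kcal
C: 2048 × 0.07 = 143.36 kcal
D: 143.36 × 0.15 = 21.504 kcal
E: 21.504 × 0.1 = 2.1504 kcal
F: 2.1504 × 0.15 = 0.32256 kcal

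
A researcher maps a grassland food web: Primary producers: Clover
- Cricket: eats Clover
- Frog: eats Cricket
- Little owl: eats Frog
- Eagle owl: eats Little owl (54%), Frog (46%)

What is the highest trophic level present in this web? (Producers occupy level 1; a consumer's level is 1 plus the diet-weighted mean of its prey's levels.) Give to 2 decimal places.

4.54

Cricket: 1 + 1 = 2
Frog: 1 + 2 = 3
Little owl: 1 + 3 = 4
Eagle owl: 1 + (0.54×4 + 0.46×3) = 4.54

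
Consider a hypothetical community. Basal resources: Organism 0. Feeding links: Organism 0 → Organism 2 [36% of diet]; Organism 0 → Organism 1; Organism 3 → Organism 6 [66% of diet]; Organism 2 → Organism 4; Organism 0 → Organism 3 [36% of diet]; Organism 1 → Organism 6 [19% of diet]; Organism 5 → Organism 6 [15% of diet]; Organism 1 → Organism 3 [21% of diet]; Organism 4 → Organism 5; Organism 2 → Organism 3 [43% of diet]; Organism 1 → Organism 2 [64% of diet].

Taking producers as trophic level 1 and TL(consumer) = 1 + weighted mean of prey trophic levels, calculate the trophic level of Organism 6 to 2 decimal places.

Organism 1: 1 + 1 = 2
Organism 2: 1 + (0.64×2 + 0.36×1) = 2.64
Organism 3: 1 + (0.43×2.64 + 0.21×2 + 0.36×1) = 2.9152
Organism 4: 1 + 2.64 = 3.64
Organism 5: 1 + 3.64 = 4.64
Organism 6: 1 + (0.15×4.64 + 0.66×2.9152 + 0.19×2) = 4.000032

4.00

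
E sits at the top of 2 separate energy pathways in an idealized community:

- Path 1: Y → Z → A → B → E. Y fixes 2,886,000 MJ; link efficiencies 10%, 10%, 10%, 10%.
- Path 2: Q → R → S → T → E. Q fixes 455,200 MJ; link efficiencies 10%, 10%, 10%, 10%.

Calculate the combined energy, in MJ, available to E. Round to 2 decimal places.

334.12 MJ

Path 1: 2886000 × 0.1 × 0.1 × 0.1 × 0.1 = 288.6 MJ
Path 2: 455200 × 0.1 × 0.1 × 0.1 × 0.1 = 45.52 MJ
Total at E: 288.6 + 45.52 = 334.12 MJ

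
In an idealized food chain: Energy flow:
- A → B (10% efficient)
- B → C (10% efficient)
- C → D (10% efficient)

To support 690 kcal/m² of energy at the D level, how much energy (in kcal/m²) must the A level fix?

Cumulative transfer efficiency: 0.1 × 0.1 × 0.1 = 0.001
A energy = 690 / 0.001 = 690000 kcal/m²

690000 kcal/m²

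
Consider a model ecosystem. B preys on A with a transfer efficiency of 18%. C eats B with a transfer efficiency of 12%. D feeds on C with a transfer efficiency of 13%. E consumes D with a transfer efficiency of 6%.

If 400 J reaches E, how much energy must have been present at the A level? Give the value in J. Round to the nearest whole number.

2374169 J

Cumulative transfer efficiency: 0.18 × 0.12 × 0.13 × 0.06 = 0.00016848
A energy = 400 / 0.00016848 = 2374169 J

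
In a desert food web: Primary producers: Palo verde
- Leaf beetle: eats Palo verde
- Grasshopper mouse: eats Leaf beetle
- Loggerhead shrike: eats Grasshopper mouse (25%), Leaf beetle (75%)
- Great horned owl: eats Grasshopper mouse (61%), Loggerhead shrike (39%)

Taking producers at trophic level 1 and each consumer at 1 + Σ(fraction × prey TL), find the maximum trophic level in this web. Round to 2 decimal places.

4.10

Leaf beetle: 1 + 1 = 2
Grasshopper mouse: 1 + 2 = 3
Loggerhead shrike: 1 + (0.25×3 + 0.75×2) = 3.25
Great horned owl: 1 + (0.61×3 + 0.39×3.25) = 4.0975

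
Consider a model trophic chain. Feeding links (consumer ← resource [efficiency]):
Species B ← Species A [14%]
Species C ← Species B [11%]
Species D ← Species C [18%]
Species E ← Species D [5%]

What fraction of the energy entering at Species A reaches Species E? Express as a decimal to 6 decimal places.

0.000139

Product of link efficiencies: 0.14 × 0.11 × 0.18 × 0.05 = 0.0001386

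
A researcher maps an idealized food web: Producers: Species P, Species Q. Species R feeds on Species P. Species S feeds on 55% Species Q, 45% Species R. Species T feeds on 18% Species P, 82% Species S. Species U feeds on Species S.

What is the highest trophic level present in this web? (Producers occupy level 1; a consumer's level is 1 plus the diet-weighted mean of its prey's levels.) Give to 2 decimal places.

3.45

Species R: 1 + 1 = 2
Species S: 1 + (0.55×1 + 0.45×2) = 2.45
Species T: 1 + (0.18×1 + 0.82×2.45) = 3.189
Species U: 1 + 2.45 = 3.45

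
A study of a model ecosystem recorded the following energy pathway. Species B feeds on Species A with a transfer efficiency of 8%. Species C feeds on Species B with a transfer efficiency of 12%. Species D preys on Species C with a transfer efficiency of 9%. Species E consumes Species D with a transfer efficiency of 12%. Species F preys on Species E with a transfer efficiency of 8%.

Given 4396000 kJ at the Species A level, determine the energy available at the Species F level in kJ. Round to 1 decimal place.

Species B: 4396000 × 0.08 = 351680 kJ
Species C: 351680 × 0.12 = 42201.6 kJ
Species D: 42201.6 × 0.09 = 3798.144 kJ
Species E: 3798.144 × 0.12 = 455.77728 kJ
Species F: 455.77728 × 0.08 = 36.4621824 kJ

36.5 kJ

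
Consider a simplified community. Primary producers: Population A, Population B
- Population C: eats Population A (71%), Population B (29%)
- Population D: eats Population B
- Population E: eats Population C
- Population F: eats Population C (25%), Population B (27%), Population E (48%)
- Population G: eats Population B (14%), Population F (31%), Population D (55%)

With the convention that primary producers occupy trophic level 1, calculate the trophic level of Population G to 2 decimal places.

3.24

Population C: 1 + (0.71×1 + 0.29×1) = 2
Population D: 1 + 1 = 2
Population E: 1 + 2 = 3
Population F: 1 + (0.25×2 + 0.27×1 + 0.48×3) = 3.21
Population G: 1 + (0.14×1 + 0.31×3.21 + 0.55×2) = 3.2351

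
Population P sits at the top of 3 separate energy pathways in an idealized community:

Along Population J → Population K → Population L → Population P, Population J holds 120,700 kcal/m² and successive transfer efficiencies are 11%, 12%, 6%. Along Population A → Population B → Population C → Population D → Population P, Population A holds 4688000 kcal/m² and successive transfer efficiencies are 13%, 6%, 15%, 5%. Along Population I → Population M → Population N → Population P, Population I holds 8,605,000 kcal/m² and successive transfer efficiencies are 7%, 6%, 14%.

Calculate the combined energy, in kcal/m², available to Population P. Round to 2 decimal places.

5429.58 kcal/m²

Via Population J: 120700 × 0.11 × 0.12 × 0.06 = 95.5944 kcal/m²
Via Population A: 4688000 × 0.13 × 0.06 × 0.15 × 0.05 = 274.248 kcal/m²
Via Population I: 8605000 × 0.07 × 0.06 × 0.14 = 5059.74 kcal/m²
Total at Population P: 95.5944 + 274.248 + 5059.74 = 5429.5824 kcal/m²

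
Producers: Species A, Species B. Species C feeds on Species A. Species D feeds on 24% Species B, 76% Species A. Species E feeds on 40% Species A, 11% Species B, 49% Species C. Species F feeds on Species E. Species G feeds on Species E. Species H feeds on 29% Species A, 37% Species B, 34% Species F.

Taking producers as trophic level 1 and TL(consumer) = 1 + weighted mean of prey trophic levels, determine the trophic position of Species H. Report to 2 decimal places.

2.85

Species C: 1 + 1 = 2
Species D: 1 + (0.24×1 + 0.76×1) = 2
Species E: 1 + (0.4×1 + 0.11×1 + 0.49×2) = 2.49
Species F: 1 + 2.49 = 3.49
Species G: 1 + 2.49 = 3.49
Species H: 1 + (0.29×1 + 0.37×1 + 0.34×3.49) = 2.8466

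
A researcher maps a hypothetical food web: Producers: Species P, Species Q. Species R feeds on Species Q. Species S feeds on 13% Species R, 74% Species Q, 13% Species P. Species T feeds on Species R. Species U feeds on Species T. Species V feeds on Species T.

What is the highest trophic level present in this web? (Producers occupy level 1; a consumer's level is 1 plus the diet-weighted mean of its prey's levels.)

4

Species R: 1 + 1 = 2
Species S: 1 + (0.13×2 + 0.74×1 + 0.13×1) = 2.13
Species T: 1 + 2 = 3
Species U: 1 + 3 = 4
Species V: 1 + 3 = 4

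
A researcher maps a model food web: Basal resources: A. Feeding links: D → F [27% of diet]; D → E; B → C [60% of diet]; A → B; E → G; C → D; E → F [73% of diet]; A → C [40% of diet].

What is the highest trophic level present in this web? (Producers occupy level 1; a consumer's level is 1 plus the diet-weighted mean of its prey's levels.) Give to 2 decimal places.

B: 1 + 1 = 2
C: 1 + (0.6×2 + 0.4×1) = 2.6
D: 1 + 2.6 = 3.6
E: 1 + 3.6 = 4.6
F: 1 + (0.27×3.6 + 0.73×4.6) = 5.33
G: 1 + 4.6 = 5.6

5.60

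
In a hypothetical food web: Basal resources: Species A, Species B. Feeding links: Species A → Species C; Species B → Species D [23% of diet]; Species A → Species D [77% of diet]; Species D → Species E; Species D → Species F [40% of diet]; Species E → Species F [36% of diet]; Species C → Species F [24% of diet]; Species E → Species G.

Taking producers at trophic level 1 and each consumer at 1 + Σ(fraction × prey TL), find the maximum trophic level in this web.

Species C: 1 + 1 = 2
Species D: 1 + (0.23×1 + 0.77×1) = 2
Species E: 1 + 2 = 3
Species F: 1 + (0.4×2 + 0.36×3 + 0.24×2) = 3.36
Species G: 1 + 3 = 4

4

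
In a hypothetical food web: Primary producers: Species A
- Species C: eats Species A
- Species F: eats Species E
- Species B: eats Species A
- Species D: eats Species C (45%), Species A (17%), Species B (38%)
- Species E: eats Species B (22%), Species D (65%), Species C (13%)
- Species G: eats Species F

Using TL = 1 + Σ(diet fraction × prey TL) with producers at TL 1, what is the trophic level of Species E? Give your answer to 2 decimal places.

3.54

Species B: 1 + 1 = 2
Species C: 1 + 1 = 2
Species D: 1 + (0.45×2 + 0.17×1 + 0.38×2) = 2.83
Species E: 1 + (0.22×2 + 0.65×2.83 + 0.13×2) = 3.5395
Species F: 1 + 3.5395 = 4.5395
Species G: 1 + 4.5395 = 5.5395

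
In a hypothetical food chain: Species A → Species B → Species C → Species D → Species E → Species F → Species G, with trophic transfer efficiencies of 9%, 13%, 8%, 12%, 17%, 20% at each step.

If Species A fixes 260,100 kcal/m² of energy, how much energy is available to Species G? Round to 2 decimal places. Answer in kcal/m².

Species B: 260100 × 0.09 = 23409 kcal/m²
Species C: 23409 × 0.13 = 3043.17 kcal/m²
Species D: 3043.17 × 0.08 = 243.4536 kcal/m²
Species E: 243.4536 × 0.12 = 29.214432 kcal/m²
Species F: 29.214432 × 0.17 = 4.96645344 kcal/m²
Species G: 4.96645344 × 0.2 = 0.993290688 kcal/m²

0.99 kcal/m²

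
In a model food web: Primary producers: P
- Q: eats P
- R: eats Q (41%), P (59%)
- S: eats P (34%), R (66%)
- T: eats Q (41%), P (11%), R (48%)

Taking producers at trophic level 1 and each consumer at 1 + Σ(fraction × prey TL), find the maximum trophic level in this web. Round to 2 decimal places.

3.09

Q: 1 + 1 = 2
R: 1 + (0.41×2 + 0.59×1) = 2.41
S: 1 + (0.34×1 + 0.66×2.41) = 2.9306
T: 1 + (0.41×2 + 0.11×1 + 0.48×2.41) = 3.0868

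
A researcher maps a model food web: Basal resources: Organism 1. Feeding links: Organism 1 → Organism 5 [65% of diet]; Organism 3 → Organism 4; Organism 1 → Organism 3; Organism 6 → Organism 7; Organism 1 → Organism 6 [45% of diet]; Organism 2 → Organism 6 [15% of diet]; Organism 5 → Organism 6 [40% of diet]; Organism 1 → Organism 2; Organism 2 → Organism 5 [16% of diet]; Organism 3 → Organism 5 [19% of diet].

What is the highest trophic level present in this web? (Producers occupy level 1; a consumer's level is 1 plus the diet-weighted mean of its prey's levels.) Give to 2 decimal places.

Organism 2: 1 + 1 = 2
Organism 3: 1 + 1 = 2
Organism 4: 1 + 2 = 3
Organism 5: 1 + (0.16×2 + 0.19×2 + 0.65×1) = 2.35
Organism 6: 1 + (0.4×2.35 + 0.15×2 + 0.45×1) = 2.69
Organism 7: 1 + 2.69 = 3.69

3.69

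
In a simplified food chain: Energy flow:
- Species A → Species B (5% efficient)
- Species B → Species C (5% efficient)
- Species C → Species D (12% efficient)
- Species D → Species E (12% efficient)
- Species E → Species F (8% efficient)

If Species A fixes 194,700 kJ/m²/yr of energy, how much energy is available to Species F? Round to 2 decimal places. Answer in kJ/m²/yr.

0.56 kJ/m²/yr

Species B: 194700 × 0.05 = 9735 kJ/m²/yr
Species C: 9735 × 0.05 = 486.75 kJ/m²/yr
Species D: 486.75 × 0.12 = 58.41 kJ/m²/yr
Species E: 58.41 × 0.12 = 7.0092 kJ/m²/yr
Species F: 7.0092 × 0.08 = 0.560736 kJ/m²/yr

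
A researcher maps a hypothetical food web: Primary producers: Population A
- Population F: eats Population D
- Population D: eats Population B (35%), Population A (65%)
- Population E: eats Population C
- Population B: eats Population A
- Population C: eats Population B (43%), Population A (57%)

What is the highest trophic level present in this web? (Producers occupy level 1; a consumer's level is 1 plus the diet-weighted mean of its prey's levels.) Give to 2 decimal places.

3.43

Population B: 1 + 1 = 2
Population C: 1 + (0.43×2 + 0.57×1) = 2.43
Population D: 1 + (0.35×2 + 0.65×1) = 2.35
Population E: 1 + 2.43 = 3.43
Population F: 1 + 2.35 = 3.35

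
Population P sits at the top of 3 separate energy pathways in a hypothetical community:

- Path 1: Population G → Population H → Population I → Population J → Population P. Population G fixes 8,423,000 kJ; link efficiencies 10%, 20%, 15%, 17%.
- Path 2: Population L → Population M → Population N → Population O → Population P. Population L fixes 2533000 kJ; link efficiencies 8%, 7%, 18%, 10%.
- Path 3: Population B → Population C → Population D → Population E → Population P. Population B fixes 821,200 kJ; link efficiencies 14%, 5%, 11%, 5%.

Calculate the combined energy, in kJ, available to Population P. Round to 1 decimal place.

4582.7 kJ

Path 1: 8423000 × 0.1 × 0.2 × 0.15 × 0.17 = 4295.73 kJ
Path 2: 2533000 × 0.08 × 0.07 × 0.18 × 0.1 = 255.3264 kJ
Path 3: 821200 × 0.14 × 0.05 × 0.11 × 0.05 = 31.6162 kJ
Total at Population P: 4295.73 + 255.3264 + 31.6162 = 4582.6726 kJ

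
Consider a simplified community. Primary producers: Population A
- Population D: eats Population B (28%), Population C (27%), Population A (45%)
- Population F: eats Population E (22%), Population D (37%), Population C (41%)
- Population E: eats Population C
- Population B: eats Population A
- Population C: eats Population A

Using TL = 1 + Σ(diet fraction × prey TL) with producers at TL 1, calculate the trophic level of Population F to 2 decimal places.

Population B: 1 + 1 = 2
Population C: 1 + 1 = 2
Population D: 1 + (0.28×2 + 0.27×2 + 0.45×1) = 2.55
Population E: 1 + 2 = 3
Population F: 1 + (0.22×3 + 0.37×2.55 + 0.41×2) = 3.4235

3.42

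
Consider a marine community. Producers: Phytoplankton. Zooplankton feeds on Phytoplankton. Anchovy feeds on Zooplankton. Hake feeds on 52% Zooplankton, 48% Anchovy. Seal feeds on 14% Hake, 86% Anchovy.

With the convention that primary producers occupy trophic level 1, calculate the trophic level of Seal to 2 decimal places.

4.07

Zooplankton: 1 + 1 = 2
Anchovy: 1 + 2 = 3
Hake: 1 + (0.52×2 + 0.48×3) = 3.48
Seal: 1 + (0.14×3.48 + 0.86×3) = 4.0672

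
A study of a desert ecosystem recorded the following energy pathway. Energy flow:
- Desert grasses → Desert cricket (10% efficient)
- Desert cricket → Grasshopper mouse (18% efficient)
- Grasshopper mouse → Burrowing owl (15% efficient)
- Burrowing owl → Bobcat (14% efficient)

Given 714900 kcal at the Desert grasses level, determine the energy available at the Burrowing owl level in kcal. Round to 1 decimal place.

Desert cricket: 714900 × 0.1 = 71490 kcal
Grasshopper mouse: 71490 × 0.18 = 12868.2 kcal
Burrowing owl: 12868.2 × 0.15 = 1930.23 kcal

1930.2 kcal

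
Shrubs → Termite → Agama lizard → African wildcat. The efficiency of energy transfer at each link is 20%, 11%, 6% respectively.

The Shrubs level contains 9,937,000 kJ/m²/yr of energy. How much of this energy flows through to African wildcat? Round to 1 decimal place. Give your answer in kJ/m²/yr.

13116.8 kJ/m²/yr

Termite: 9937000 × 0.2 = 1987400 kJ/m²/yr
Agama lizard: 1987400 × 0.11 = 218614 kJ/m²/yr
African wildcat: 218614 × 0.06 = 13116.84 kJ/m²/yr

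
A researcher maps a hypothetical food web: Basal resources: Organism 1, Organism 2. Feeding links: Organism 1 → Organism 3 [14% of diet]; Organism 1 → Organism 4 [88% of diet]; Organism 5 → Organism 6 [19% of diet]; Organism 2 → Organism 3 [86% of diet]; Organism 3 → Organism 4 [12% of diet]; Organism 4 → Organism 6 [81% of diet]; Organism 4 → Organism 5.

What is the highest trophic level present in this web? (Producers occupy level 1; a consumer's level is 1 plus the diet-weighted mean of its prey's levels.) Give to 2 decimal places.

Organism 3: 1 + (0.86×1 + 0.14×1) = 2
Organism 4: 1 + (0.12×2 + 0.88×1) = 2.12
Organism 5: 1 + 2.12 = 3.12
Organism 6: 1 + (0.19×3.12 + 0.81×2.12) = 3.31

3.31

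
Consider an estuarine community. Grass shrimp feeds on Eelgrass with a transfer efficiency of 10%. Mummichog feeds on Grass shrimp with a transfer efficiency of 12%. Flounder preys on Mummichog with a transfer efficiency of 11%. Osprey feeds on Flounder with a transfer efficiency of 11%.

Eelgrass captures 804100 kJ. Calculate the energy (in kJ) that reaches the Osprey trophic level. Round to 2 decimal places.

116.76 kJ

Grass shrimp: 804100 × 0.1 = 80410 kJ
Mummichog: 80410 × 0.12 = 9649.2 kJ
Flounder: 9649.2 × 0.11 = 1061.412 kJ
Osprey: 1061.412 × 0.11 = 116.75532 kJ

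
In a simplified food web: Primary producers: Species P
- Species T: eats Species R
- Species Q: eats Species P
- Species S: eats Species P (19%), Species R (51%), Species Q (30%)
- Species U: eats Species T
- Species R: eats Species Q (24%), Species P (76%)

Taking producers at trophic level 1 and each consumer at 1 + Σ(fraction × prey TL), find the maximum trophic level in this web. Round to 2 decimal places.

4.24

Species Q: 1 + 1 = 2
Species R: 1 + (0.24×2 + 0.76×1) = 2.24
Species S: 1 + (0.19×1 + 0.51×2.24 + 0.3×2) = 2.9324
Species T: 1 + 2.24 = 3.24
Species U: 1 + 3.24 = 4.24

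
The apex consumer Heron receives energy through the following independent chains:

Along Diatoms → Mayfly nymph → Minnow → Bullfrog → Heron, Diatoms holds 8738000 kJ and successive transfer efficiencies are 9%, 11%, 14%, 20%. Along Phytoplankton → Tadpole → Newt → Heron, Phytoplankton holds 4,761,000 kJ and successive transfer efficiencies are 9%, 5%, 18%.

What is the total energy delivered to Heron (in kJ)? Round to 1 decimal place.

6278.6 kJ

Via Diatoms: 8738000 × 0.09 × 0.11 × 0.14 × 0.2 = 2422.1736 kJ
Via Phytoplankton: 4761000 × 0.09 × 0.05 × 0.18 = 3856.41 kJ
Total at Heron: 2422.1736 + 3856.41 = 6278.5836 kJ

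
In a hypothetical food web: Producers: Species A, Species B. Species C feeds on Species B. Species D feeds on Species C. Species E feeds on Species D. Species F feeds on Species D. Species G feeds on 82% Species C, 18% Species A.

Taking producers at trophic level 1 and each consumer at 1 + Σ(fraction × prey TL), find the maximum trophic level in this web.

Species C: 1 + 1 = 2
Species D: 1 + 2 = 3
Species E: 1 + 3 = 4
Species F: 1 + 3 = 4
Species G: 1 + (0.82×2 + 0.18×1) = 2.82

4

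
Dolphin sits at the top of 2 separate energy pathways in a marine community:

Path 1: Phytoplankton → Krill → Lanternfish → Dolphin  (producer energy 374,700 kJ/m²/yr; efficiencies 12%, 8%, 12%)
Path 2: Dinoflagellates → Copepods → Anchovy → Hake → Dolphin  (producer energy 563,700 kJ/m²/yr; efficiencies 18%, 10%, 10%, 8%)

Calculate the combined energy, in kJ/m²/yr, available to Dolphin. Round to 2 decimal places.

512.83 kJ/m²/yr

Path 1: 374700 × 0.12 × 0.08 × 0.12 = 431.6544 kJ/m²/yr
Path 2: 563700 × 0.18 × 0.1 × 0.1 × 0.08 = 81.1728 kJ/m²/yr
Total at Dolphin: 431.6544 + 81.1728 = 512.8272 kJ/m²/yr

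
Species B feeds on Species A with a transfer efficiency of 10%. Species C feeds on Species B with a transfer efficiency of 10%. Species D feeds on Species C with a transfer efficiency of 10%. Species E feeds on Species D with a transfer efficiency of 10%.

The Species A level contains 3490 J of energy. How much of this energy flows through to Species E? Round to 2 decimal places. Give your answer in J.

Species B: 3490 × 0.1 = 349 J
Species C: 349 × 0.1 = 34.9 J
Species D: 34.9 × 0.1 = 3.49 J
Species E: 3.49 × 0.1 = 0.349 J

0.35 J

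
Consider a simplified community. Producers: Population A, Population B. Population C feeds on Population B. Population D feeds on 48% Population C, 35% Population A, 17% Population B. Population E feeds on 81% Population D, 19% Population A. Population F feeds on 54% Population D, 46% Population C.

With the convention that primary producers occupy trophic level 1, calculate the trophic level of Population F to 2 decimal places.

3.26

Population C: 1 + 1 = 2
Population D: 1 + (0.48×2 + 0.35×1 + 0.17×1) = 2.48
Population E: 1 + (0.81×2.48 + 0.19×1) = 3.1988
Population F: 1 + (0.54×2.48 + 0.46×2) = 3.2592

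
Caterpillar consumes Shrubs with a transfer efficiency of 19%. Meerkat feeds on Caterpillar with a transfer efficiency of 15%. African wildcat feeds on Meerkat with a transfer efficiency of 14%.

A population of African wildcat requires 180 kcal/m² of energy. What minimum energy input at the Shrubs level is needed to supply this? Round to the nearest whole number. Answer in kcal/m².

45113 kcal/m²

Cumulative transfer efficiency: 0.19 × 0.15 × 0.14 = 0.00399
Shrubs energy = 180 / 0.00399 = 45113 kcal/m²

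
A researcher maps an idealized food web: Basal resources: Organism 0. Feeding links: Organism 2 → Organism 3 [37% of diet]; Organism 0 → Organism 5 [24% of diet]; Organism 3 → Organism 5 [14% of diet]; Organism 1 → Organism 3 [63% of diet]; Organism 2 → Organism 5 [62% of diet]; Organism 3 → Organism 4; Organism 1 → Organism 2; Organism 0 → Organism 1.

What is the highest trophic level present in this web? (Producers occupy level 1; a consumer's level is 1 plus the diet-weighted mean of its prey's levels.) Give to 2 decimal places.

Organism 1: 1 + 1 = 2
Organism 2: 1 + 2 = 3
Organism 3: 1 + (0.37×3 + 0.63×2) = 3.37
Organism 4: 1 + 3.37 = 4.37
Organism 5: 1 + (0.24×1 + 0.14×3.37 + 0.62×3) = 3.5718

4.37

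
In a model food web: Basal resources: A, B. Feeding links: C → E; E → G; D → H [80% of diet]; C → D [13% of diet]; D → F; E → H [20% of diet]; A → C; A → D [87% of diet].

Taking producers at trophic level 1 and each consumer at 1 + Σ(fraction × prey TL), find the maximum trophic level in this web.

C: 1 + 1 = 2
D: 1 + (0.13×2 + 0.87×1) = 2.13
E: 1 + 2 = 3
F: 1 + 2.13 = 3.13
G: 1 + 3 = 4
H: 1 + (0.2×3 + 0.8×2.13) = 3.304

4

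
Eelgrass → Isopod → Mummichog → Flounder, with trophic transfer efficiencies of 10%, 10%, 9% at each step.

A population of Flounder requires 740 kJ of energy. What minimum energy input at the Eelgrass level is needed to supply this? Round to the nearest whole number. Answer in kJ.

Cumulative transfer efficiency: 0.1 × 0.1 × 0.09 = 0.0009
Eelgrass energy = 740 / 0.0009 = 822222 kJ

822222 kJ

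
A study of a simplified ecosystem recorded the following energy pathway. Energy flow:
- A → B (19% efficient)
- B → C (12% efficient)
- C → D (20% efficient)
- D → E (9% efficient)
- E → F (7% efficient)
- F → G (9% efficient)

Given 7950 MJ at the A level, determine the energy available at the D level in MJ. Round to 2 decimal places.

B: 7950 × 0.19 = 1510.5 MJ
C: 1510.5 × 0.12 = 181.26 MJ
D: 181.26 × 0.2 = 36.252 MJ

36.25 MJ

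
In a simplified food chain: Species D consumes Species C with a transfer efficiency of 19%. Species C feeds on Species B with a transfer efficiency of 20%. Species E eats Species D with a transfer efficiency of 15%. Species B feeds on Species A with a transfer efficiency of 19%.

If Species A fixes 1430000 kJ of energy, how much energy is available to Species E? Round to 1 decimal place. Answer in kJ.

1548.7 kJ

Species B: 1430000 × 0.19 = 271700 kJ
Species C: 271700 × 0.2 = 54340 kJ
Species D: 54340 × 0.19 = 10324.6 kJ
Species E: 10324.6 × 0.15 = 1548.69 kJ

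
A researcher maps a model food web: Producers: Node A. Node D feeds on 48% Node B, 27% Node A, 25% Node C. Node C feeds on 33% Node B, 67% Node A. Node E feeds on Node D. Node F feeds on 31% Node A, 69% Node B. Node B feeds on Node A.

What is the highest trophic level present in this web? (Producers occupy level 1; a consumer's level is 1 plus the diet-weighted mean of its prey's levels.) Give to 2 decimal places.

Node B: 1 + 1 = 2
Node C: 1 + (0.33×2 + 0.67×1) = 2.33
Node D: 1 + (0.48×2 + 0.27×1 + 0.25×2.33) = 2.8125
Node E: 1 + 2.8125 = 3.8125
Node F: 1 + (0.31×1 + 0.69×2) = 2.69

3.81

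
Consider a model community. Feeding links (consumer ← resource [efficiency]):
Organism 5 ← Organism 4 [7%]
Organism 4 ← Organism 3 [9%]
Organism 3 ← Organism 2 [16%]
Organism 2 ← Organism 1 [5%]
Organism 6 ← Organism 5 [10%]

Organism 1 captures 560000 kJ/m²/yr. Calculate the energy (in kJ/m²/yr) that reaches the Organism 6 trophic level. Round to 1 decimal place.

2.8 kJ/m²/yr

Organism 2: 560000 × 0.05 = 28000 kJ/m²/yr
Organism 3: 28000 × 0.16 = 4480 kJ/m²/yr
Organism 4: 4480 × 0.09 = 403.2 kJ/m²/yr
Organism 5: 403.2 × 0.07 = 28.224 kJ/m²/yr
Organism 6: 28.224 × 0.1 = 2.8224 kJ/m²/yr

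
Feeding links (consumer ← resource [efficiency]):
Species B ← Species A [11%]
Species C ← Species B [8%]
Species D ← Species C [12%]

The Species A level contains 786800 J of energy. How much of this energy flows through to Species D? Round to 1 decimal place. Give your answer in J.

Species B: 786800 × 0.11 = 86548 J
Species C: 86548 × 0.08 = 6923.84 J
Species D: 6923.84 × 0.12 = 830.8608 J

830.9 J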